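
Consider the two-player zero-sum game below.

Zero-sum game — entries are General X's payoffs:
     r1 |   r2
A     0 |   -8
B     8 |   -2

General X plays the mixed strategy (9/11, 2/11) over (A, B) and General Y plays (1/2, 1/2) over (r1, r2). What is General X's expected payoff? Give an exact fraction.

-30/11

Against (1/2, 1/2), each row's expected payoff is A: -4; B: 3.
Taking the (9/11, 2/11)-weighted average: (9/11)·(-4) + (2/11)·(3) = -30/11.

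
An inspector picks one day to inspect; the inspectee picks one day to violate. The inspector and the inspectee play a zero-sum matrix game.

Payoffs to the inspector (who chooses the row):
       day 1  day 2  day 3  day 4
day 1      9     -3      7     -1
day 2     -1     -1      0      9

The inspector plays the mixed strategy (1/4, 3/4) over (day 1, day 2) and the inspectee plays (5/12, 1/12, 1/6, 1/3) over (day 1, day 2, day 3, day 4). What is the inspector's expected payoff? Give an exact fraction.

71/24

Against (5/12, 1/12, 1/6, 1/3), each row's expected payoff is day 1: 13/3; day 2: 5/2.
Taking the (1/4, 3/4)-weighted average: (1/4)·(13/3) + (3/4)·(5/2) = 71/24.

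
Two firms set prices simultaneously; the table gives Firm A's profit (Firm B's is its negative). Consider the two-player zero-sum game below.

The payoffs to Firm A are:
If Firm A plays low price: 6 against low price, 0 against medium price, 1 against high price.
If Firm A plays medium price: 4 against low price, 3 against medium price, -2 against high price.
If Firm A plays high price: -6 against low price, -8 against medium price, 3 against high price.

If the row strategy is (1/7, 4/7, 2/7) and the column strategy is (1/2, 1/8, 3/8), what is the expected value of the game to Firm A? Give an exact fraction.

Against (1/2, 1/8, 3/8), each row's expected payoff is low price: 27/8; medium price: 13/8; high price: -23/8.
Taking the (1/7, 4/7, 2/7)-weighted average: (1/7)·(27/8) + (4/7)·(13/8) + (2/7)·(-23/8) = 33/56.

33/56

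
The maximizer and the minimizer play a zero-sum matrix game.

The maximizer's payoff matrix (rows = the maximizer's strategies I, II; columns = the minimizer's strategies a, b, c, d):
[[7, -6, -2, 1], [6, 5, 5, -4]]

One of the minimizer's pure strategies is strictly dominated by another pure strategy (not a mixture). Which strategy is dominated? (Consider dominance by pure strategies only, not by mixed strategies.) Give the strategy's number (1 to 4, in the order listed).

1

The minimizer prefers columns that give the maximizer less. Compare a with b: -6 < 7, 5 < 6.
So b strictly dominates a for the minimizer; a is strictly dominated.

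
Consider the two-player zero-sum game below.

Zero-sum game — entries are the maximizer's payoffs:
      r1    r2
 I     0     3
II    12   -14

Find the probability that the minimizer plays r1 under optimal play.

Row minima are 0 and -14, so the maximizer's maximin is 0; column maxima are 12 and 3, so the minimizer's minimax is 3. These differ, so the equilibrium is in mixed strategies.
Let the minimizer play r1 with probability q. The maximizer is indifferent when 3(1−q) = 12q − 14(1−q), giving q = 17/29.

17/29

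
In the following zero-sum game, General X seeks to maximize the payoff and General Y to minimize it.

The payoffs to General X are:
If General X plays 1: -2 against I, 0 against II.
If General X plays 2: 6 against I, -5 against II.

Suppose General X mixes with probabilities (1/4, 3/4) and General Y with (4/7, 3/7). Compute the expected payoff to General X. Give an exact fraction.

19/28

Against (4/7, 3/7), each row's expected payoff is 1: -8/7; 2: 9/7.
Taking the (1/4, 3/4)-weighted average: (1/4)·(-8/7) + (3/4)·(9/7) = 19/28.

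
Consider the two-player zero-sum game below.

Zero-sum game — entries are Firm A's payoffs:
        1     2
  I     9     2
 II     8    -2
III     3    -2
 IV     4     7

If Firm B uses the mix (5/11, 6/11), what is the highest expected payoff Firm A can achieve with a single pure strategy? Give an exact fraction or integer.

62/11

I: (9)·(5/11) + (2)·(6/11) = 57/11.
II: (8)·(5/11) + (-2)·(6/11) = 28/11.
III: (3)·(5/11) + (-2)·(6/11) = 3/11.
IV: (4)·(5/11) + (7)·(6/11) = 62/11.
The best pure response is IV with expected payoff 62/11.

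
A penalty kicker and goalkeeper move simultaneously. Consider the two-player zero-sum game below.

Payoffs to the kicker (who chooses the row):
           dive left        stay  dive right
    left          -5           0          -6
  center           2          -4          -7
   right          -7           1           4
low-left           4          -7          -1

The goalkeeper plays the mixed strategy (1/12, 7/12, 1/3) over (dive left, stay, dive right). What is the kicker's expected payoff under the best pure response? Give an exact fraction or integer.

left: (-5)·(1/12) + (0)·(7/12) + (-6)·(1/3) = -29/12.
center: (2)·(1/12) + (-4)·(7/12) + (-7)·(1/3) = -9/2.
right: (-7)·(1/12) + (1)·(7/12) + (4)·(1/3) = 4/3.
low-left: (4)·(1/12) + (-7)·(7/12) + (-1)·(1/3) = -49/12.
The best pure response is right with expected payoff 4/3.

4/3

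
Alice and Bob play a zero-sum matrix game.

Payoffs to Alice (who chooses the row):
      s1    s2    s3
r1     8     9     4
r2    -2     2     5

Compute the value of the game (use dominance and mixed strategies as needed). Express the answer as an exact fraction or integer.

Column s2 is strictly dominated by s1 for Bob (it gives Alice more in every row).
The remaining 2×2 game on (r1, r2) × (s1, s3) has no saddle point. Let Alice play r1 with probability p; indifference gives 8p − 2(1−p) = 4p + 5(1−p), so p = 7/11.
Similarly Bob's optimal q on s1 is 1/11, and the value is 8·(1/11) + (4)·(10/11) = 48/11.

48/11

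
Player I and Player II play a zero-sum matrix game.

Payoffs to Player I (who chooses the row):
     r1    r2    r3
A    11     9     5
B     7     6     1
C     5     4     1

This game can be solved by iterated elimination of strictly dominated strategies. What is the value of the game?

5

Row C is strictly dominated by row A (11>5, 9>4, 5>1); eliminate C.
Column r1 is strictly dominated by r2 for Player II (9<11, 6<7); eliminate r1.
Column r2 is strictly dominated by r3 for Player II (5<9, 1<6); eliminate r2.
Row B is strictly dominated by row A (5>1); eliminate B.
Only (A, r3) remains, with payoff 5.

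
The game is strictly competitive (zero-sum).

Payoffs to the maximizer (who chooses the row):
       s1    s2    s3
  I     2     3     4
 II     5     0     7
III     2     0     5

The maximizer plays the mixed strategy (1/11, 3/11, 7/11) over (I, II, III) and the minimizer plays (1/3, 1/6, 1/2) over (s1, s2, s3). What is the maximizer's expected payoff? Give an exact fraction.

245/66

Against (1/3, 1/6, 1/2), each row's expected payoff is I: 19/6; II: 31/6; III: 19/6.
Taking the (1/11, 3/11, 7/11)-weighted average: (1/11)·(19/6) + (3/11)·(31/6) + (7/11)·(19/6) = 245/66.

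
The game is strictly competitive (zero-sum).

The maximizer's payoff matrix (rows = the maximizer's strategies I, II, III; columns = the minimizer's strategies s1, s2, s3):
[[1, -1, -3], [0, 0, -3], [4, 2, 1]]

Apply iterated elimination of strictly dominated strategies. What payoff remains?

1

Column s1 is strictly dominated by s3 for the minimizer (-3<1, -3<0, 1<4); eliminate s1.
Column s2 is strictly dominated by s3 for the minimizer (-3<-1, -3<0, 1<2); eliminate s2.
Row II is strictly dominated by row III (1>-3); eliminate II.
Row I is strictly dominated by row III (1>-3); eliminate I.
Only (III, s3) remains, with payoff 1.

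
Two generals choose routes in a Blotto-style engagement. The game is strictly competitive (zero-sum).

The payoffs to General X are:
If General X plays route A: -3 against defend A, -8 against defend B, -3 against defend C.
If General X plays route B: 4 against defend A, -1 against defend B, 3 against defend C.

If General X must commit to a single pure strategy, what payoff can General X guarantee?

The worst-case payoff for each row is route A: -8, route B: -1.
The best of these is -1.

-1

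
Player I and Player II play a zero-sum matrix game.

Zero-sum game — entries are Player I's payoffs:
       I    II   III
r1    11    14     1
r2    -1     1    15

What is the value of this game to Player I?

83/13

Column II is strictly dominated by I for Player II (it gives Player I more in every row).
The remaining 2×2 game on (r1, r2) × (I, III) has no saddle point. Let Player I play r1 with probability p; indifference gives 11p − (1−p) = p + 15(1−p), so p = 8/13.
Similarly Player II's optimal q on I is 7/13, and the value is 11·(7/13) + (1)·(6/13) = 83/13.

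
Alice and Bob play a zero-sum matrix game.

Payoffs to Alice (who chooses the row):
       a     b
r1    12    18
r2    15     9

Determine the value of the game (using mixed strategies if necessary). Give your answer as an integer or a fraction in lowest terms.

27/2

Row minima are 12 and 9, so Alice's maximin is 12; column maxima are 15 and 18, so Bob's minimax is 15. These differ, so the equilibrium is in mixed strategies.
Let Alice play r1 with probability p. Bob is indifferent when 12p + 15(1−p) = 18p + 9(1−p), giving p = 1/2.
Let Bob play a with probability q. Alice is indifferent when 12q + 18(1−q) = 15q + 9(1−q), giving q = 3/4.
The value is 12·(3/4) + (18)·(1/4) = 27/2.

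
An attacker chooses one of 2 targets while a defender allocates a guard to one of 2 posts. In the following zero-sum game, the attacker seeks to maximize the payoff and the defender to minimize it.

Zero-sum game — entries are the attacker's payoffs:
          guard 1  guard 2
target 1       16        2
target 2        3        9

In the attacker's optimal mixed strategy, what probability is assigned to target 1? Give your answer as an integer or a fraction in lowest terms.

3/10

Row minima are 2 and 3, so the attacker's maximin is 3; column maxima are 16 and 9, so the defender's minimax is 9. These differ, so the equilibrium is in mixed strategies.
Let the attacker play target 1 with probability p. The defender is indifferent when 16p + 3(1−p) = 2p + 9(1−p), giving p = 3/10.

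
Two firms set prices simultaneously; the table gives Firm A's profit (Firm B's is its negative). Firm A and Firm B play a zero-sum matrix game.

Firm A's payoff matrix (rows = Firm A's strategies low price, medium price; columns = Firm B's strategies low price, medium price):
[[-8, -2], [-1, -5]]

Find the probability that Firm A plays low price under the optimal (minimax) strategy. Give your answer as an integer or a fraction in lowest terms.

Row minima are -8 and -5, so Firm A's maximin is -5; column maxima are -1 and -2, so Firm B's minimax is -2. These differ, so the equilibrium is in mixed strategies.
Let Firm A play low price with probability p. Firm B is indifferent when −8p − (1−p) = −2p − 5(1−p), giving p = 2/5.

2/5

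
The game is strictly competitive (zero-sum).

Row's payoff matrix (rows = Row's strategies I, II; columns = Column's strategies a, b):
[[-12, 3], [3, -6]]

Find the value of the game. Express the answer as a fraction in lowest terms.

-21/8

Row minima are -12 and -6, so Row's maximin is -6; column maxima are 3 and 3, so Column's minimax is 3. These differ, so the equilibrium is in mixed strategies.
Let Row play I with probability p. Column is indifferent when −12p + 3(1−p) = 3p − 6(1−p), giving p = 3/8.
Let Column play a with probability q. Row is indifferent when −12q + 3(1−q) = 3q − 6(1−q), giving q = 3/8.
The value is -12·(3/8) + (3)·(5/8) = -21/8.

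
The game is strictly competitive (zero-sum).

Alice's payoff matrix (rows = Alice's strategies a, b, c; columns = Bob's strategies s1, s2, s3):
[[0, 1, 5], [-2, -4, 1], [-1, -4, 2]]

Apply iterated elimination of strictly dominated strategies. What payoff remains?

0

Row c is strictly dominated by row a (0>-1, 1>-4, 5>2); eliminate c.
Row b is strictly dominated by row a (0>-2, 1>-4, 5>1); eliminate b.
Column s2 is strictly dominated by s1 for Bob (0<1); eliminate s2.
Column s3 is strictly dominated by s1 for Bob (0<5); eliminate s3.
Only (a, s1) remains, with payoff 0.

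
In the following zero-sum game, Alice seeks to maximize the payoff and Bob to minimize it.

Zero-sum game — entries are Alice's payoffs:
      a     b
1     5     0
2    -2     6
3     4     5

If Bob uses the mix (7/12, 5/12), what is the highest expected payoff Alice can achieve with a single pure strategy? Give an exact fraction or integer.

1: (5)·(7/12) + (0)·(5/12) = 35/12.
2: (-2)·(7/12) + (6)·(5/12) = 4/3.
3: (4)·(7/12) + (5)·(5/12) = 53/12.
The best pure response is 3 with expected payoff 53/12.

53/12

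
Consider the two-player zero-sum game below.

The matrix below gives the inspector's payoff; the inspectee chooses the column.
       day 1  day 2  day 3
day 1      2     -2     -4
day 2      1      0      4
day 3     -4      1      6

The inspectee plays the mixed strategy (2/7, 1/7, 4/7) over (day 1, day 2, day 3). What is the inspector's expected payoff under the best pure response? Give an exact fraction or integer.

day 1: (2)·(2/7) + (-2)·(1/7) + (-4)·(4/7) = -2.
day 2: (1)·(2/7) + (0)·(1/7) + (4)·(4/7) = 18/7.
day 3: (-4)·(2/7) + (1)·(1/7) + (6)·(4/7) = 17/7.
The best pure response is day 2 with expected payoff 18/7.

18/7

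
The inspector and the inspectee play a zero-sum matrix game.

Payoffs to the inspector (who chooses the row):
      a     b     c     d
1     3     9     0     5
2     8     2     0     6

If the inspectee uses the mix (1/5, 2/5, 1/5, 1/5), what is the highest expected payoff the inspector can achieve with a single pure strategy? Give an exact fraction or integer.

1: (3)·(1/5) + (9)·(2/5) + (0)·(1/5) + (5)·(1/5) = 26/5.
2: (8)·(1/5) + (2)·(2/5) + (0)·(1/5) + (6)·(1/5) = 18/5.
The best pure response is 1 with expected payoff 26/5.

26/5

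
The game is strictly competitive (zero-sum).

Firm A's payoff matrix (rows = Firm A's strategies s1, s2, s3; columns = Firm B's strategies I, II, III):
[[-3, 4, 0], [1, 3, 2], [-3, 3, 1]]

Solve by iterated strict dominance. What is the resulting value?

Column III is strictly dominated by I for Firm B (-3<0, 1<2, -3<1); eliminate III.
Column II is strictly dominated by I for Firm B (-3<4, 1<3, -3<3); eliminate II.
Row s3 is strictly dominated by row s2 (1>-3); eliminate s3.
Row s1 is strictly dominated by row s2 (1>-3); eliminate s1.
Only (s2, I) remains, with payoff 1.

1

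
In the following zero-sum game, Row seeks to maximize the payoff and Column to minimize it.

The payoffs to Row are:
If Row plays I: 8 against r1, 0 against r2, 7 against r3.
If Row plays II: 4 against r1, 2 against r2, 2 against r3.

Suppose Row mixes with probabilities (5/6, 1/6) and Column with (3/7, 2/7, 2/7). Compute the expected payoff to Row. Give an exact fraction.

5

Against (3/7, 2/7, 2/7), each row's expected payoff is I: 38/7; II: 20/7.
Taking the (5/6, 1/6)-weighted average: (5/6)·(38/7) + (1/6)·(20/7) = 5.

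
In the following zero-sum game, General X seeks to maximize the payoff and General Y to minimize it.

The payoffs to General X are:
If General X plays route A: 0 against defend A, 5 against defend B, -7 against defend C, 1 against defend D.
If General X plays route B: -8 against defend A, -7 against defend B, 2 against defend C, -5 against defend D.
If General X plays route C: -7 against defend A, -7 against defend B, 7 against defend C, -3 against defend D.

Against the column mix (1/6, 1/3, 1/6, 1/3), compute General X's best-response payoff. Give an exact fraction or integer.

route A: (0)·(1/6) + (5)·(1/3) + (-7)·(1/6) + (1)·(1/3) = 5/6.
route B: (-8)·(1/6) + (-7)·(1/3) + (2)·(1/6) + (-5)·(1/3) = -5.
route C: (-7)·(1/6) + (-7)·(1/3) + (7)·(1/6) + (-3)·(1/3) = -10/3.
The best pure response is route A with expected payoff 5/6.

5/6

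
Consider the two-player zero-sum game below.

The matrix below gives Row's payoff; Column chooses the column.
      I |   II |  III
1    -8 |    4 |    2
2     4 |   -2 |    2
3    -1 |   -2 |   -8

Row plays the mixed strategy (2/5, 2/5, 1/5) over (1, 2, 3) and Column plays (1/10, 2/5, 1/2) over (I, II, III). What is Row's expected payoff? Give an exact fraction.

-1/50

Against (1/10, 2/5, 1/2), each row's expected payoff is 1: 9/5; 2: 3/5; 3: -49/10.
Taking the (2/5, 2/5, 1/5)-weighted average: (2/5)·(9/5) + (2/5)·(3/5) + (1/5)·(-49/10) = -1/50.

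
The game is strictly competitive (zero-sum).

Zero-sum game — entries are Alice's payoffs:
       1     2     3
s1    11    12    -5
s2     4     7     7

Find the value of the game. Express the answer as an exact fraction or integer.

Column 2 is strictly dominated by 1 for Bob (it gives Alice more in every row).
The remaining 2×2 game on (s1, s2) × (1, 3) has no saddle point. Let Alice play s1 with probability p; indifference gives 11p + 4(1−p) = −5p + 7(1−p), so p = 3/19.
Similarly Bob's optimal q on 1 is 12/19, and the value is 11·(12/19) + (-5)·(7/19) = 97/19.

97/19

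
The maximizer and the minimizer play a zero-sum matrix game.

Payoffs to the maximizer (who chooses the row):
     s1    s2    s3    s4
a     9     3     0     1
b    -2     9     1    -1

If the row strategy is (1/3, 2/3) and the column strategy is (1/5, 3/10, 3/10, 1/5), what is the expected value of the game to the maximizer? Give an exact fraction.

77/30

Against (1/5, 3/10, 3/10, 1/5), each row's expected payoff is a: 29/10; b: 12/5.
Taking the (1/3, 2/3)-weighted average: (1/3)·(29/10) + (2/3)·(12/5) = 77/30.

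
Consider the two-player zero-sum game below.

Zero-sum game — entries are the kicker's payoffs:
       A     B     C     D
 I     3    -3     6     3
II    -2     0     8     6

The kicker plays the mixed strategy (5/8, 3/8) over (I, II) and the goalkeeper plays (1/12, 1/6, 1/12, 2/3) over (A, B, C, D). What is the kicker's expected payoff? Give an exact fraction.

99/32

Against (1/12, 1/6, 1/12, 2/3), each row's expected payoff is I: 9/4; II: 9/2.
Taking the (5/8, 3/8)-weighted average: (5/8)·(9/4) + (3/8)·(9/2) = 99/32.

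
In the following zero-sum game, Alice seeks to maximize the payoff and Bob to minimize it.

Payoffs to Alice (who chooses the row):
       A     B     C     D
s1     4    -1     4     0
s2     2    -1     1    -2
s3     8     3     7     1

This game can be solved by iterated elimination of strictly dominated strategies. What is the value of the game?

Column A is strictly dominated by B for Bob (-1<4, -1<2, 3<8); eliminate A.
Column C is strictly dominated by B for Bob (-1<4, -1<1, 3<7); eliminate C.
Row s1 is strictly dominated by row s3 (3>-1, 1>0); eliminate s1.
Column B is strictly dominated by D for Bob (-2<-1, 1<3); eliminate B.
Row s2 is strictly dominated by row s3 (1>-2); eliminate s2.
Only (s3, D) remains, with payoff 1.

1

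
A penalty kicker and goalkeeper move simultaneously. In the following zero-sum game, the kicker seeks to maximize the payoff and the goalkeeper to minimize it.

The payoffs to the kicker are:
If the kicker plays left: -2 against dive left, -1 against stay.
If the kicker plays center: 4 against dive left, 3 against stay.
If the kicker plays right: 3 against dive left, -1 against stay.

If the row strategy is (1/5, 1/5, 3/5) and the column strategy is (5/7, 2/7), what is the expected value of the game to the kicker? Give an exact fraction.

53/35

Against (5/7, 2/7), each row's expected payoff is left: -12/7; center: 26/7; right: 13/7.
Taking the (1/5, 1/5, 3/5)-weighted average: (1/5)·(-12/7) + (1/5)·(26/7) + (3/5)·(13/7) = 53/35.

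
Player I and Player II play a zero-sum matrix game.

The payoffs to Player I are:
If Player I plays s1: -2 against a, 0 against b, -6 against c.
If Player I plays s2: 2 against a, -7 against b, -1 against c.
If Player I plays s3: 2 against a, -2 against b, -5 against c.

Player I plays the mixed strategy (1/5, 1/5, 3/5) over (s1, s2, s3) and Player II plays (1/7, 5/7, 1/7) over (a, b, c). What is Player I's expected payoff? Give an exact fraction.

-81/35

Against (1/7, 5/7, 1/7), each row's expected payoff is s1: -8/7; s2: -34/7; s3: -13/7.
Taking the (1/5, 1/5, 3/5)-weighted average: (1/5)·(-8/7) + (1/5)·(-34/7) + (3/5)·(-13/7) = -81/35.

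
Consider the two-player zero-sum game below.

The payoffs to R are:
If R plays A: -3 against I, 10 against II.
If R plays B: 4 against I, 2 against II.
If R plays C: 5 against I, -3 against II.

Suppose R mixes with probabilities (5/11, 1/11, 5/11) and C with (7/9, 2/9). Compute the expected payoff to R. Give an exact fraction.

172/99

Against (7/9, 2/9), each row's expected payoff is A: -1/9; B: 32/9; C: 29/9.
Taking the (5/11, 1/11, 5/11)-weighted average: (5/11)·(-1/9) + (1/11)·(32/9) + (5/11)·(29/9) = 172/99.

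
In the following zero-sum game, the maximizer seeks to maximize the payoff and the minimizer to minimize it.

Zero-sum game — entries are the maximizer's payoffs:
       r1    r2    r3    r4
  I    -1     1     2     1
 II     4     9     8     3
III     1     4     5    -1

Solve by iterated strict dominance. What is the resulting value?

Column r2 is strictly dominated by r1 for the minimizer (-1<1, 4<9, 1<4); eliminate r2.
Row I is strictly dominated by row II (4>-1, 8>2, 3>1); eliminate I.
Column r1 is strictly dominated by r4 for the minimizer (3<4, -1<1); eliminate r1.
Row III is strictly dominated by row II (8>5, 3>-1); eliminate III.
Column r3 is strictly dominated by r4 for the minimizer (3<8); eliminate r3.
Only (II, r4) remains, with payoff 3.

3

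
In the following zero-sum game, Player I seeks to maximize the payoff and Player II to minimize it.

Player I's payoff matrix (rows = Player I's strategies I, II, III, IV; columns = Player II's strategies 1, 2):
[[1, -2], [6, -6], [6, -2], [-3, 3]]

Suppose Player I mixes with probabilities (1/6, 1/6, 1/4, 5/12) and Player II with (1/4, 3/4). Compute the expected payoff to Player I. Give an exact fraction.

Against (1/4, 3/4), each row's expected payoff is I: -5/4; II: -3; III: 0; IV: 3/2.
Taking the (1/6, 1/6, 1/4, 5/12)-weighted average: (1/6)·(-5/4) + (1/6)·(-3) + (1/4)·(0) + (5/12)·(3/2) = -1/12.

-1/12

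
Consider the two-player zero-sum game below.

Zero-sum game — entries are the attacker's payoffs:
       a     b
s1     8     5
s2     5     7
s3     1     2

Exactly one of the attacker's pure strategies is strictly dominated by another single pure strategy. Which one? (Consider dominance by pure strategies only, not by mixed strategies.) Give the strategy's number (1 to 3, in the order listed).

3

Compare s3 with s1: 8 > 1, 5 > 2.
So s1 strictly dominates s3 for the attacker; s3 is strictly dominated.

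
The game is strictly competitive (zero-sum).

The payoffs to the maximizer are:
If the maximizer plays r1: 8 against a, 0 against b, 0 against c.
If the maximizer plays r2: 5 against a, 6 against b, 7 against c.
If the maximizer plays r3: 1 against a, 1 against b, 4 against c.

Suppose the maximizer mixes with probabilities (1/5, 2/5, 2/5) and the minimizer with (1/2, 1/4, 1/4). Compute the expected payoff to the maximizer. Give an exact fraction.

Against (1/2, 1/4, 1/4), each row's expected payoff is r1: 4; r2: 23/4; r3: 7/4.
Taking the (1/5, 2/5, 2/5)-weighted average: (1/5)·(4) + (2/5)·(23/4) + (2/5)·(7/4) = 19/5.

19/5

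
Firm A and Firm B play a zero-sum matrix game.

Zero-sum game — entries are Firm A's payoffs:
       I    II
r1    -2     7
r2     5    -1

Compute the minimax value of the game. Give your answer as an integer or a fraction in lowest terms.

Row minima are -2 and -1, so Firm A's maximin is -1; column maxima are 5 and 7, so Firm B's minimax is 5. These differ, so the equilibrium is in mixed strategies.
Let Firm A play r1 with probability p. Firm B is indifferent when −2p + 5(1−p) = 7p − (1−p), giving p = 2/5.
Let Firm B play I with probability q. Firm A is indifferent when −2q + 7(1−q) = 5q − (1−q), giving q = 8/15.
The value is -2·(8/15) + (7)·(7/15) = 11/5.

11/5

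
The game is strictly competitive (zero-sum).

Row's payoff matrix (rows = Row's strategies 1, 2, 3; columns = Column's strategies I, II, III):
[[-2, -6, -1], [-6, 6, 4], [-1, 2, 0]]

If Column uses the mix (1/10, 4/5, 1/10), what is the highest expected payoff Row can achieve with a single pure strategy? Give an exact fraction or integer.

1: (-2)·(1/10) + (-6)·(4/5) + (-1)·(1/10) = -51/10.
2: (-6)·(1/10) + (6)·(4/5) + (4)·(1/10) = 23/5.
3: (-1)·(1/10) + (2)·(4/5) + (0)·(1/10) = 3/2.
The best pure response is 2 with expected payoff 23/5.

23/5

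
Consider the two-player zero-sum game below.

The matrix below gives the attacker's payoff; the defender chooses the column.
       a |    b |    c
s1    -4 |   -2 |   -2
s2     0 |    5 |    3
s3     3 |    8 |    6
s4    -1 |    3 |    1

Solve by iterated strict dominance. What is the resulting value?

3

Column b is strictly dominated by a for the defender (-4<-2, 0<5, 3<8, -1<3); eliminate b.
Row s2 is strictly dominated by row s3 (3>0, 6>3); eliminate s2.
Column c is strictly dominated by a for the defender (-4<-2, 3<6, -1<1); eliminate c.
Row s1 is strictly dominated by row s3 (3>-4); eliminate s1.
Row s4 is strictly dominated by row s3 (3>-1); eliminate s4.
Only (s3, a) remains, with payoff 3.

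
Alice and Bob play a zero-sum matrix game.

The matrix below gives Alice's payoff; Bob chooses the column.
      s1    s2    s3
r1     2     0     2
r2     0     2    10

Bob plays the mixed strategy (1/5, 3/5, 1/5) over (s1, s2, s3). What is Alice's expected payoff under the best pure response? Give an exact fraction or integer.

r1: (2)·(1/5) + (0)·(3/5) + (2)·(1/5) = 4/5.
r2: (0)·(1/5) + (2)·(3/5) + (10)·(1/5) = 16/5.
The best pure response is r2 with expected payoff 16/5.

16/5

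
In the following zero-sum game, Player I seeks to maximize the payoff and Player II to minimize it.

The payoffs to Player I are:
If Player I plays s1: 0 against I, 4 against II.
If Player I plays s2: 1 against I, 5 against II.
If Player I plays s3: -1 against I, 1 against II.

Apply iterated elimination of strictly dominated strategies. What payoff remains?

1

Column II is strictly dominated by I for Player II (0<4, 1<5, -1<1); eliminate II.
Row s1 is strictly dominated by row s2 (1>0); eliminate s1.
Row s3 is strictly dominated by row s2 (1>-1); eliminate s3.
Only (s2, I) remains, with payoff 1.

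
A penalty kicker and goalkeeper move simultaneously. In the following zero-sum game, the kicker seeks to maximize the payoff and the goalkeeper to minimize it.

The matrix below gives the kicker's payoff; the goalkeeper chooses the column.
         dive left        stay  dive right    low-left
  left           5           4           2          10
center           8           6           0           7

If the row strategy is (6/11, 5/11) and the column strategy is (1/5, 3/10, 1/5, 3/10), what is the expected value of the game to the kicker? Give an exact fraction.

Against (1/5, 3/10, 1/5, 3/10), each row's expected payoff is left: 28/5; center: 11/2.
Taking the (6/11, 5/11)-weighted average: (6/11)·(28/5) + (5/11)·(11/2) = 611/110.

611/110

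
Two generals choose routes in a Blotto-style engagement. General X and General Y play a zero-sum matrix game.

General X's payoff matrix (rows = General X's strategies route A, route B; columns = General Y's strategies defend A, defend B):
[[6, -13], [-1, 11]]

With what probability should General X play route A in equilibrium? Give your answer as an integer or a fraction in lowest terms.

12/31

Row minima are -13 and -1, so General X's maximin is -1; column maxima are 6 and 11, so General Y's minimax is 6. These differ, so the equilibrium is in mixed strategies.
Let General X play route A with probability p. General Y is indifferent when 6p − (1−p) = −13p + 11(1−p), giving p = 12/31.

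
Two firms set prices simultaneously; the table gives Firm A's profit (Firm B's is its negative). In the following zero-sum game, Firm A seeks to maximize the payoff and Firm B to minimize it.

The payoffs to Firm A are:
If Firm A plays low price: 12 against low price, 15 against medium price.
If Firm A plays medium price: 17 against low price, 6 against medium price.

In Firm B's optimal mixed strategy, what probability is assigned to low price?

9/14

Row minima are 12 and 6, so Firm A's maximin is 12; column maxima are 17 and 15, so Firm B's minimax is 15. These differ, so the equilibrium is in mixed strategies.
Let Firm B play low price with probability q. Firm A is indifferent when 12q + 15(1−q) = 17q + 6(1−q), giving q = 9/14.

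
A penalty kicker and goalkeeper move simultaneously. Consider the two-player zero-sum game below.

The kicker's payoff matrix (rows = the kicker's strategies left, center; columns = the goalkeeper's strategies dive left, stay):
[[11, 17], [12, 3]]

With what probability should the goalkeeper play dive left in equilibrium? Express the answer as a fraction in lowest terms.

14/15

Row minima are 11 and 3, so the kicker's maximin is 11; column maxima are 12 and 17, so the goalkeeper's minimax is 12. These differ, so the equilibrium is in mixed strategies.
Let the goalkeeper play dive left with probability q. The kicker is indifferent when 11q + 17(1−q) = 12q + 3(1−q), giving q = 14/15.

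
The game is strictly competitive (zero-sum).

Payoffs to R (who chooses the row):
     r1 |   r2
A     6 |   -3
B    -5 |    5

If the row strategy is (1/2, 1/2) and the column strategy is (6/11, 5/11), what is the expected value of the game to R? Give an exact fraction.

8/11

Against (6/11, 5/11), each row's expected payoff is A: 21/11; B: -5/11.
Taking the (1/2, 1/2)-weighted average: (1/2)·(21/11) + (1/2)·(-5/11) = 8/11.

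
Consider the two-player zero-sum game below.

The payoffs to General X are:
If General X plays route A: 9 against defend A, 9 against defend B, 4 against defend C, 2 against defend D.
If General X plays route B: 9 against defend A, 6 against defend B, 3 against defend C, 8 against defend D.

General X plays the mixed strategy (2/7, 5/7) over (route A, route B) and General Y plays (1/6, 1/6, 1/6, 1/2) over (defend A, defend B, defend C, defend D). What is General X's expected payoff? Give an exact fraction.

19/3

Against (1/6, 1/6, 1/6, 1/2), each row's expected payoff is route A: 14/3; route B: 7.
Taking the (2/7, 5/7)-weighted average: (2/7)·(14/3) + (5/7)·(7) = 19/3.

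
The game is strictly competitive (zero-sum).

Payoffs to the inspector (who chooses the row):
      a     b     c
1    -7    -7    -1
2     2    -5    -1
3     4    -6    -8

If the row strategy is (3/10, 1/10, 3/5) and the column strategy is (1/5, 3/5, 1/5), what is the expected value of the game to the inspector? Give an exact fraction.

-233/50

Against (1/5, 3/5, 1/5), each row's expected payoff is 1: -29/5; 2: -14/5; 3: -22/5.
Taking the (3/10, 1/10, 3/5)-weighted average: (3/10)·(-29/5) + (1/10)·(-14/5) + (3/5)·(-22/5) = -233/50.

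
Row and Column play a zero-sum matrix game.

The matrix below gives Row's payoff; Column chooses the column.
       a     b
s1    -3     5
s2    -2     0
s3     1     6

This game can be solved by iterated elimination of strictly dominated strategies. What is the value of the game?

Row s1 is strictly dominated by row s3 (1>-3, 6>5); eliminate s1.
Column b is strictly dominated by a for Column (-2<0, 1<6); eliminate b.
Row s2 is strictly dominated by row s3 (1>-2); eliminate s2.
Only (s3, a) remains, with payoff 1.

1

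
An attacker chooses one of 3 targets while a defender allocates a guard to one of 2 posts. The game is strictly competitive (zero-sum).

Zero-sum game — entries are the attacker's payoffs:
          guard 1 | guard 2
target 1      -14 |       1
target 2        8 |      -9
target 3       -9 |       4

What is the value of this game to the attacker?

Row target 1 is strictly dominated by row target 3, so the attacker never plays it.
The remaining 2×2 game on (target 2, target 3) × (guard 1, guard 2) has no saddle point. Let the attacker play target 2 with probability p; indifference gives 8p − 9(1−p) = −9p + 4(1−p), so p = 13/30.
Similarly the defender's optimal q on guard 1 is 13/30, and the value is 8·(13/30) + (-9)·(17/30) = -49/30.

-49/30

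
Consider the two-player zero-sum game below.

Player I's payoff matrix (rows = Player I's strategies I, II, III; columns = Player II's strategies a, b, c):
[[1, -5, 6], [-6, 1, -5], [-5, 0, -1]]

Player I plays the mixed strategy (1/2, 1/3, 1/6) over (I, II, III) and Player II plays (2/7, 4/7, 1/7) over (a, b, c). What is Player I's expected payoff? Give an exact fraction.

Against (2/7, 4/7, 1/7), each row's expected payoff is I: -12/7; II: -13/7; III: -11/7.
Taking the (1/2, 1/3, 1/6)-weighted average: (1/2)·(-12/7) + (1/3)·(-13/7) + (1/6)·(-11/7) = -73/42.

-73/42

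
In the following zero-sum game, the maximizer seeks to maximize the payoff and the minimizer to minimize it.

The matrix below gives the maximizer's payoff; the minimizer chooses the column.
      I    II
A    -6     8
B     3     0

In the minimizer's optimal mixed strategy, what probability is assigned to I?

8/17

Row minima are -6 and 0, so the maximizer's maximin is 0; column maxima are 3 and 8, so the minimizer's minimax is 3. These differ, so the equilibrium is in mixed strategies.
Let the minimizer play I with probability q. The maximizer is indifferent when −6q + 8(1−q) = 3q, giving q = 8/17.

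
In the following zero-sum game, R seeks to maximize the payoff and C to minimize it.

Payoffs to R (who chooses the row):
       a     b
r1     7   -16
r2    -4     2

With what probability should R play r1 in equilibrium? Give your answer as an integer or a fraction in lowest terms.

6/29

Row minima are -16 and -4, so R's maximin is -4; column maxima are 7 and 2, so C's minimax is 2. These differ, so the equilibrium is in mixed strategies.
Let R play r1 with probability p. C is indifferent when 7p − 4(1−p) = −16p + 2(1−p), giving p = 6/29.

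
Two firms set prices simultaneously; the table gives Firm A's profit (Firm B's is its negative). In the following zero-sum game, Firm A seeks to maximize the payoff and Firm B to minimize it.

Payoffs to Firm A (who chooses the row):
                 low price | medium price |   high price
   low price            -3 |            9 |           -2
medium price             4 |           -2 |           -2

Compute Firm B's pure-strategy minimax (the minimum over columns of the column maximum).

-2

The worst case (largest entry) in each column is low price: 4, medium price: 9, high price: -2.
The best (smallest) of these is -2.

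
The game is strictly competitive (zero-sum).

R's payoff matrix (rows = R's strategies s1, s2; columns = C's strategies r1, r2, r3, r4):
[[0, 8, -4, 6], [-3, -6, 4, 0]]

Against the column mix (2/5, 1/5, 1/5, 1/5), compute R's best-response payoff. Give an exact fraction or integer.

2

s1: (0)·(2/5) + (8)·(1/5) + (-4)·(1/5) + (6)·(1/5) = 2.
s2: (-3)·(2/5) + (-6)·(1/5) + (4)·(1/5) + (0)·(1/5) = -8/5.
The best pure response is s1 with expected payoff 2.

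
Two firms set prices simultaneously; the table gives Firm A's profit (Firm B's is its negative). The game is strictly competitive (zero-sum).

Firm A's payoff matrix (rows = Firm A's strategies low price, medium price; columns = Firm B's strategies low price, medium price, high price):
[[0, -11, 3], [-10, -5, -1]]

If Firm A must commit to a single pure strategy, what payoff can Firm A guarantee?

The worst-case payoff for each row is low price: -11, medium price: -10.
The best of these is -10.

-10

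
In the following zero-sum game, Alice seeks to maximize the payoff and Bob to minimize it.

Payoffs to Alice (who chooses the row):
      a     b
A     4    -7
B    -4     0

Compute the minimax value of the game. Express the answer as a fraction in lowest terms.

-28/15

Row minima are -7 and -4, so Alice's maximin is -4; column maxima are 4 and 0, so Bob's minimax is 0. These differ, so the equilibrium is in mixed strategies.
Let Alice play A with probability p. Bob is indifferent when 4p − 4(1−p) = −7p, giving p = 4/15.
Let Bob play a with probability q. Alice is indifferent when 4q − 7(1−q) = −4q, giving q = 7/15.
The value is 4·(7/15) + (-7)·(8/15) = -28/15.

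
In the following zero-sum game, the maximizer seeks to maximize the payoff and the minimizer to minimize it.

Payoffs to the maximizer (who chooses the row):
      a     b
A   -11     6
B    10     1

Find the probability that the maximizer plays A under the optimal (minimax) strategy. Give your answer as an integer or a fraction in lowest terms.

Row minima are -11 and 1, so the maximizer's maximin is 1; column maxima are 10 and 6, so the minimizer's minimax is 6. These differ, so the equilibrium is in mixed strategies.
Let the maximizer play A with probability p. The minimizer is indifferent when −11p + 10(1−p) = 6p + (1−p), giving p = 9/26.

9/26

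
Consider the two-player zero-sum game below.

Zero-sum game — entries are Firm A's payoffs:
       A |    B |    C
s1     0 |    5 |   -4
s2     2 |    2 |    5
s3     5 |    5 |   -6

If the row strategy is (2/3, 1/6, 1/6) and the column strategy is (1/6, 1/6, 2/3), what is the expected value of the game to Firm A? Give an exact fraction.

Against (1/6, 1/6, 2/3), each row's expected payoff is s1: -11/6; s2: 4; s3: -7/3.
Taking the (2/3, 1/6, 1/6)-weighted average: (2/3)·(-11/6) + (1/6)·(4) + (1/6)·(-7/3) = -17/18.

-17/18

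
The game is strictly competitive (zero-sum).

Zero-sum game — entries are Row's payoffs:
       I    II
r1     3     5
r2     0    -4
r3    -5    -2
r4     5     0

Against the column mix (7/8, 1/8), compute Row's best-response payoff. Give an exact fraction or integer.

r1: (3)·(7/8) + (5)·(1/8) = 13/4.
r2: (0)·(7/8) + (-4)·(1/8) = -1/2.
r3: (-5)·(7/8) + (-2)·(1/8) = -37/8.
r4: (5)·(7/8) + (0)·(1/8) = 35/8.
The best pure response is r4 with expected payoff 35/8.

35/8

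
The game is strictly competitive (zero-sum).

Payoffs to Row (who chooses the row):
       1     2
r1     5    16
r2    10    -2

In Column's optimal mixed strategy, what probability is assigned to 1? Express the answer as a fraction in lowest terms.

Row minima are 5 and -2, so Row's maximin is 5; column maxima are 10 and 16, so Column's minimax is 10. These differ, so the equilibrium is in mixed strategies.
Let Column play 1 with probability q. Row is indifferent when 5q + 16(1−q) = 10q − 2(1−q), giving q = 18/23.

18/23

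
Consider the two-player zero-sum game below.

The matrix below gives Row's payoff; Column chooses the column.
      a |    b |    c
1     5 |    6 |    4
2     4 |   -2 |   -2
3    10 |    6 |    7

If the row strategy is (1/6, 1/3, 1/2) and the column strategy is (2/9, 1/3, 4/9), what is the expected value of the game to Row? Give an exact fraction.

Against (2/9, 1/3, 4/9), each row's expected payoff is 1: 44/9; 2: -2/3; 3: 22/3.
Taking the (1/6, 1/3, 1/2)-weighted average: (1/6)·(44/9) + (1/3)·(-2/3) + (1/2)·(22/3) = 115/27.

115/27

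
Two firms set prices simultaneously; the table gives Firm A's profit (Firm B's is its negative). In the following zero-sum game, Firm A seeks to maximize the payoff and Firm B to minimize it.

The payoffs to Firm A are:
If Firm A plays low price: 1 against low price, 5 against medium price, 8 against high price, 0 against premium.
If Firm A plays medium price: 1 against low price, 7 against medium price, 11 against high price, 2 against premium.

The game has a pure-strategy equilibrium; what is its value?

Row minima: 0, 1 → Firm A's maximin is 1.
Column maxima: 1, 7, 11, 2 → Firm B's minimax is 1.
They coincide at (medium price, low price), so the value is 1.

1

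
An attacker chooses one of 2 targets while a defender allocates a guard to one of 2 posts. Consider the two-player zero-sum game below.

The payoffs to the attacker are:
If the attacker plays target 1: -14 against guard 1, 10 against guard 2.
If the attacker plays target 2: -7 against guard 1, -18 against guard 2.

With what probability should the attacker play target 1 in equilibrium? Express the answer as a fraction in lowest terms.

Row minima are -14 and -18, so the attacker's maximin is -14; column maxima are -7 and 10, so the defender's minimax is -7. These differ, so the equilibrium is in mixed strategies.
Let the attacker play target 1 with probability p. The defender is indifferent when −14p − 7(1−p) = 10p − 18(1−p), giving p = 11/35.

11/35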